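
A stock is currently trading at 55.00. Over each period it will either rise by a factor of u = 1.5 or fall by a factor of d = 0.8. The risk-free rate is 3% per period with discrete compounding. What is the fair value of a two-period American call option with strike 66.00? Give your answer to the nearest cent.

Risk-neutral probability p = (1 + 0.03 − 0.8)/(1.5 − 0.8) = 0.2300/0.7000 = 0.3286
Terminal stock prices: S_uu = 123.8, S_ud = 66, S_dd = 35.2
Terminal payoffs (S − K): max(57.75, 0) = 57.75, max(0, 0) = 0, max(-30.8, 0) = 0
Node u (S = 82.5): continuation = 1/1.03·[0.3286·57.7500 + 0.6714·0.0000] = 18.4223; exercise value = 16.5000 ≤ continuation, so V_u = 18.4223
Node d (S = 44): continuation = 1/1.03·[0.3286·0.0000 + 0.6714·0.0000] = 0.0000; exercise value = 0.0000 ≤ continuation, so V_d = 0.0000
Node 0 (S = 55): continuation = 1/1.03·[0.3286·18.4223 + 0.6714·0.0000] = 5.8767; exercise value = 0.0000 ≤ continuation, so V_0 = 5.8767

5.88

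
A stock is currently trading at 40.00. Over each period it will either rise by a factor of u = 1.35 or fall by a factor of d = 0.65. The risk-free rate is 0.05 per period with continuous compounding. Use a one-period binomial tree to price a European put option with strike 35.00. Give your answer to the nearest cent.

Risk-neutral probability p = (e^0.05 − 0.65)/(1.35 − 0.65) = 0.4013/0.7000 = 0.5732
Terminal stock prices: S_u = 54, S_d = 26
Terminal payoffs (K − S): max(-19, 0) = 0, max(9, 0) = 9
Node 0 (S = 40): V_0 = e^(−0.05)·[0.5732·0.0000 + 0.4268·9.0000] = 3.6535

3.65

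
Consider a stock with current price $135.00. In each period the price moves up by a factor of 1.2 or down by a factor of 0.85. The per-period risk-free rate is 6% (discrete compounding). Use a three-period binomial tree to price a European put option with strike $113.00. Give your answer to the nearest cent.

Risk-neutral probability p = (1 + 0.06 − 0.85)/(1.2 − 0.85) = 0.2100/0.3500 = 0.6000
Terminal stock prices: S_uuu = 233.3, S_uud = 165.2, S_udd = 117, S_ddd = 82.91
Terminal payoffs (K − S): max(-120.3, 0) = 0, max(-52.24, 0) = 0, max(-4.045, 0) = 0, max(30.09, 0) = 30.09
Node uu (S = 194.4): V_uu = 1/1.06·[0.6000·0.0000 + 0.4000·0.0000] = 0.0000
Node ud (S = 137.7): V_ud = 1/1.06·[0.6000·0.0000 + 0.4000·0.0000] = 0.0000
Node dd (S = 97.54): V_dd = 1/1.06·[0.6000·0.0000 + 0.4000·30.0931] = 11.3559
Node u (S = 162): V_u = 1/1.06·[0.6000·0.0000 + 0.4000·0.0000] = 0.0000
Node d (S = 114.8): V_d = 1/1.06·[0.6000·0.0000 + 0.4000·11.3559] = 4.2852
Node 0 (S = 135): V_0 = 1/1.06·[0.6000·0.0000 + 0.4000·4.2852] = 1.6171

$1.62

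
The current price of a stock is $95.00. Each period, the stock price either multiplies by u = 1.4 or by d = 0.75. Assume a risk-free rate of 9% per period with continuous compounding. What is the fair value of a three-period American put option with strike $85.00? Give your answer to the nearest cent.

Risk-neutral probability p = (e^0.09 − 0.75)/(1.4 − 0.75) = 0.3442/0.6500 = 0.5295
Terminal stock prices: S_uuu = 260.7, S_uud = 139.6, S_udd = 74.81, S_ddd = 40.08
Terminal payoffs (K − S): max(-175.7, 0) = 0, max(-54.65, 0) = 0, max(10.19, 0) = 10.19, max(44.92, 0) = 44.92
Node uu (S = 186.2): continuation = e^(−0.09)·[0.5295·0.0000 + 0.4705·0.0000] = 0.0000; exercise value = 0.0000 ≤ continuation, so V_uu = 0.0000
Node ud (S = 99.75): continuation = e^(−0.09)·[0.5295·0.0000 + 0.4705·10.1875] = 4.3807; exercise value = 0.0000 ≤ continuation, so V_ud = 4.3807
Node dd (S = 53.44): continuation = e^(−0.09)·[0.5295·10.1875 + 0.4705·44.9219] = 24.2467; exercise value = 31.5625 > continuation, so V_dd = 31.5625 (exercise)
Node u (S = 133): continuation = e^(−0.09)·[0.5295·0.0000 + 0.4705·4.3807] = 1.8837; exercise value = 0.0000 ≤ continuation, so V_u = 1.8837
Node d (S = 71.25): continuation = e^(−0.09)·[0.5295·4.3807 + 0.4705·31.5625] = 15.6920; exercise value = 13.7500 ≤ continuation, so V_d = 15.6920
Node 0 (S = 95): continuation = e^(−0.09)·[0.5295·1.8837 + 0.4705·15.6920] = 7.6592; exercise value = 0.0000 ≤ continuation, so V_0 = 7.6592

$7.66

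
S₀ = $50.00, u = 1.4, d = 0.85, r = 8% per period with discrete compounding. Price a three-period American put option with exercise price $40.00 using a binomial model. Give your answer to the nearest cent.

$1.45

Risk-neutral probability p = (1 + 0.08 − 0.85)/(1.4 − 0.85) = 0.2300/0.5500 = 0.4182
Terminal stock prices: S_uuu = 137.2, S_uud = 83.3, S_udd = 50.57, S_ddd = 30.71
Terminal payoffs (K − S): max(-97.2, 0) = 0, max(-43.3, 0) = 0, max(-10.57, 0) = 0, max(9.294, 0) = 9.294
Node uu (S = 98): continuation = 1/1.08·[0.4182·0.0000 + 0.5818·0.0000] = 0.0000; exercise value = 0.0000 ≤ continuation, so V_uu = 0.0000
Node ud (S = 59.5): continuation = 1/1.08·[0.4182·0.0000 + 0.5818·0.0000] = 0.0000; exercise value = 0.0000 ≤ continuation, so V_ud = 0.0000
Node dd (S = 36.12): continuation = 1/1.08·[0.4182·0.0000 + 0.5818·9.2938] = 5.0067; exercise value = 3.8750 ≤ continuation, so V_dd = 5.0067
Node u (S = 70): continuation = 1/1.08·[0.4182·0.0000 + 0.5818·0.0000] = 0.0000; exercise value = 0.0000 ≤ continuation, so V_u = 0.0000
Node d (S = 42.5): continuation = 1/1.08·[0.4182·0.0000 + 0.5818·5.0067] = 2.6972; exercise value = 0.0000 ≤ continuation, so V_d = 2.6972
Node 0 (S = 50): continuation = 1/1.08·[0.4182·0.0000 + 0.5818·2.6972] = 1.4531; exercise value = 0.0000 ≤ continuation, so V_0 = 1.4531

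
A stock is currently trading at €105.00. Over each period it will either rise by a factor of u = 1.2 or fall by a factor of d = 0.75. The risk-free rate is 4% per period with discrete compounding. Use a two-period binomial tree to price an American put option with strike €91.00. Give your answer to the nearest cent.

Risk-neutral probability p = (1 + 0.04 − 0.75)/(1.2 − 0.75) = 0.2900/0.4500 = 0.6444
Terminal stock prices: S_uu = 151.2, S_ud = 94.5, S_dd = 59.06
Terminal payoffs (K − S): max(-60.2, 0) = 0, max(-3.5, 0) = 0, max(31.94, 0) = 31.94
Node u (S = 126): continuation = 1/1.04·[0.6444·0.0000 + 0.3556·0.0000] = 0.0000; exercise value = 0.0000 ≤ continuation, so V_u = 0.0000
Node d (S = 78.75): continuation = 1/1.04·[0.6444·0.0000 + 0.3556·31.9375] = 10.9188; exercise value = 12.2500 > continuation, so V_d = 12.2500 (exercise)
Node 0 (S = 105): continuation = 1/1.04·[0.6444·0.0000 + 0.3556·12.2500] = 4.1880; exercise value = 0.0000 ≤ continuation, so V_0 = 4.1880

€4.19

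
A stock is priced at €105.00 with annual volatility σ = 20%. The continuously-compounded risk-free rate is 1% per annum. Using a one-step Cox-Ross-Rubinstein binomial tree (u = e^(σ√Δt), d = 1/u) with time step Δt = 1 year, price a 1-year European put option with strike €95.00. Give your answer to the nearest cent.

CRR parameters: u = e^(σ√Δt) = e^(0.2·√1) = 1.2214, d = 1/u = 0.8187
Per-period rate: rΔt = 0.01·1 = 0.01, so R = e^0.01 = 1.0101
Risk-neutral probability p = (e^0.01 − 0.8187)/(1.2214 − 0.8187) = 0.1913/0.4027 = 0.4751
Terminal stock prices: S_u = 128.2, S_d = 85.97
Terminal payoffs (K − S): max(-33.25, 0) = 0, max(9.033, 0) = 9.033
Node 0 (S = 105): V_0 = e^(−0.01)·[0.4751·0.0000 + 0.5249·9.0333] = 4.6942

€4.69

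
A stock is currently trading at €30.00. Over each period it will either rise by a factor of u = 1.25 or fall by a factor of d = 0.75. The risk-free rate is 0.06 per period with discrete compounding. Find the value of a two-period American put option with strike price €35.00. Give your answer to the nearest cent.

Risk-neutral probability p = (1 + 0.06 − 0.75)/(1.25 − 0.75) = 0.3100/0.5000 = 0.6200
Terminal stock prices: S_uu = 46.88, S_ud = 28.12, S_dd = 16.88
Terminal payoffs (K − S): max(-11.88, 0) = 0, max(6.875, 0) = 6.875, max(18.12, 0) = 18.12
Node u (S = 37.5): continuation = 1/1.06·[0.6200·0.0000 + 0.3800·6.8750] = 2.4646; exercise value = 0.0000 ≤ continuation, so V_u = 2.4646
Node d (S = 22.5): continuation = 1/1.06·[0.6200·6.8750 + 0.3800·18.1250] = 10.5189; exercise value = 12.5000 > continuation, so V_d = 12.5000 (exercise)
Node 0 (S = 30): continuation = 1/1.06·[0.6200·2.4646 + 0.3800·12.5000] = 5.9227; exercise value = 5.0000 ≤ continuation, so V_0 = 5.9227

€5.92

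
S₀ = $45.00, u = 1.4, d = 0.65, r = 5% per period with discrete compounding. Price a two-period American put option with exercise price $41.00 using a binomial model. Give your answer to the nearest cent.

$5.23

Risk-neutral probability p = (1 + 0.05 − 0.65)/(1.4 − 0.65) = 0.4000/0.7500 = 0.5333
Terminal stock prices: S_uu = 88.2, S_ud = 40.95, S_dd = 19.01
Terminal payoffs (K − S): max(-47.2, 0) = 0, max(0.05, 0) = 0.05, max(21.99, 0) = 21.99
Node u (S = 63): continuation = 1/1.05·[0.5333·0.0000 + 0.4667·0.0500] = 0.0222; exercise value = 0.0000 ≤ continuation, so V_u = 0.0222
Node d (S = 29.25): continuation = 1/1.05·[0.5333·0.0500 + 0.4667·21.9875] = 9.7976; exercise value = 11.7500 > continuation, so V_d = 11.7500 (exercise)
Node 0 (S = 45): continuation = 1/1.05·[0.5333·0.0222 + 0.4667·11.7500] = 5.2335; exercise value = 0.0000 ≤ continuation, so V_0 = 5.2335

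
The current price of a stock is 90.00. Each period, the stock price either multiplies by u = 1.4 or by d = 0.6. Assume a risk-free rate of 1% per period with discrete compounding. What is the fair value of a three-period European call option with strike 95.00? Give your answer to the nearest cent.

23.90

Risk-neutral probability p = (1 + 0.01 − 0.6)/(1.4 − 0.6) = 0.4100/0.8000 = 0.5125
Terminal stock prices: S_uuu = 247, S_uud = 105.8, S_udd = 45.36, S_ddd = 19.44
Terminal payoffs (S − K): max(152, 0) = 152, max(10.84, 0) = 10.84, max(-49.64, 0) = 0, max(-75.56, 0) = 0
Node uu (S = 176.4): V_uu = 1/1.01·[0.5125·151.9600 + 0.4875·10.8400] = 82.3406
Node ud (S = 75.6): V_ud = 1/1.01·[0.5125·10.8400 + 0.4875·0.0000] = 5.5005
Node dd (S = 32.4): V_dd = 1/1.01·[0.5125·0.0000 + 0.4875·0.0000] = 0.0000
Node u (S = 126): V_u = 1/1.01·[0.5125·82.3406 + 0.4875·5.5005] = 44.4367
Node d (S = 54): V_d = 1/1.01·[0.5125·5.5005 + 0.4875·0.0000] = 2.7911
Node 0 (S = 90): V_0 = 1/1.01·[0.5125·44.4367 + 0.4875·2.7911] = 23.8955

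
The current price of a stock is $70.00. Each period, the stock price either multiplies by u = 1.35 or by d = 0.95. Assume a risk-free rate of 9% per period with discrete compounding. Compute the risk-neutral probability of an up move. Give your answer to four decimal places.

p = 0.3500

Risk-neutral probability p = (1 + 0.09 − 0.95)/(1.35 − 0.95) = 0.1400/0.4000 = 0.3500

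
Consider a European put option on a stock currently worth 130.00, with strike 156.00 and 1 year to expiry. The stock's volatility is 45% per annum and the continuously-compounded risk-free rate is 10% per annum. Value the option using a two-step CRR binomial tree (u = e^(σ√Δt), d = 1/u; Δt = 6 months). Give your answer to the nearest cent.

CRR parameters: u = e^(σ√Δt) = e^(0.45·√0.5) = 1.3746, d = 1/u = 0.7275
Per-period rate: rΔt = 0.1·0.5 = 0.05, so R = e^0.05 = 1.0513
Risk-neutral probability p = (e^0.05 − 0.7275)/(1.3746 − 0.7275) = 0.3238/0.6472 = 0.5003
Terminal stock prices: S_uu = 245.7, S_ud = 130, S_dd = 68.8
Terminal payoffs (K − S): max(-89.66, 0) = 0, max(26, 0) = 26, max(87.2, 0) = 87.2
Node u (S = 178.7): V_u = e^(−0.05)·[0.5003·0.0000 + 0.4997·26.0000] = 12.3577
Node d (S = 94.57): V_d = e^(−0.05)·[0.5003·26.0000 + 0.4997·87.2045] = 53.8222
Node 0 (S = 130): V_0 = e^(−0.05)·[0.5003·12.3577 + 0.4997·53.8222] = 31.4628

31.46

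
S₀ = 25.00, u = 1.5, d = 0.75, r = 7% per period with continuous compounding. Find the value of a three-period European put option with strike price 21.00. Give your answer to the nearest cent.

1.57

Risk-neutral probability p = (e^0.07 − 0.75)/(1.5 − 0.75) = 0.3225/0.7500 = 0.4300
Terminal stock prices: S_uuu = 84.38, S_uud = 42.19, S_udd = 21.09, S_ddd = 10.55
Terminal payoffs (K − S): max(-63.38, 0) = 0, max(-21.19, 0) = 0, max(-0.09375, 0) = 0, max(10.45, 0) = 10.45
Node uu (S = 56.25): V_uu = e^(−0.07)·[0.4300·0.0000 + 0.5700·0.0000] = 0.0000
Node ud (S = 28.12): V_ud = e^(−0.07)·[0.4300·0.0000 + 0.5700·0.0000] = 0.0000
Node dd (S = 14.06): V_dd = e^(−0.07)·[0.4300·0.0000 + 0.5700·10.4531] = 5.5554
Node u (S = 37.5): V_u = e^(−0.07)·[0.4300·0.0000 + 0.5700·0.0000] = 0.0000
Node d (S = 18.75): V_d = e^(−0.07)·[0.4300·0.0000 + 0.5700·5.5554] = 2.9524
Node 0 (S = 25): V_0 = e^(−0.07)·[0.4300·0.0000 + 0.5700·2.9524] = 1.5691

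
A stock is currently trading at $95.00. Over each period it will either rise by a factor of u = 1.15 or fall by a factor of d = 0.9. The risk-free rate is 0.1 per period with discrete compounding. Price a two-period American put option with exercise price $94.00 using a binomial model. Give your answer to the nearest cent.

$1.55

Risk-neutral probability p = (1 + 0.1 − 0.9)/(1.15 − 0.9) = 0.2000/0.2500 = 0.8000
Terminal stock prices: S_uu = 125.6, S_ud = 98.32, S_dd = 76.95
Terminal payoffs (K − S): max(-31.64, 0) = 0, max(-4.325, 0) = 0, max(17.05, 0) = 17.05
Node u (S = 109.2): continuation = 1/1.1·[0.8000·0.0000 + 0.2000·0.0000] = 0.0000; exercise value = 0.0000 ≤ continuation, so V_u = 0.0000
Node d (S = 85.5): continuation = 1/1.1·[0.8000·0.0000 + 0.2000·17.0500] = 3.1000; exercise value = 8.5000 > continuation, so V_d = 8.5000 (exercise)
Node 0 (S = 95): continuation = 1/1.1·[0.8000·0.0000 + 0.2000·8.5000] = 1.5455; exercise value = 0.0000 ≤ continuation, so V_0 = 1.5455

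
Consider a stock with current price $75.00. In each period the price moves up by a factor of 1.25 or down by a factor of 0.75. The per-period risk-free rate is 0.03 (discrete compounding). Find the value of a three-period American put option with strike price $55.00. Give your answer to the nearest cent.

Risk-neutral probability p = (1 + 0.03 − 0.75)/(1.25 − 0.75) = 0.2800/0.5000 = 0.5600
Terminal stock prices: S_uuu = 146.5, S_uud = 87.89, S_udd = 52.73, S_ddd = 31.64
Terminal payoffs (K − S): max(-91.48, 0) = 0, max(-32.89, 0) = 0, max(2.266, 0) = 2.266, max(23.36, 0) = 23.36
Node uu (S = 117.2): continuation = 1/1.03·[0.5600·0.0000 + 0.4400·0.0000] = 0.0000; exercise value = 0.0000 ≤ continuation, so V_uu = 0.0000
Node ud (S = 70.31): continuation = 1/1.03·[0.5600·0.0000 + 0.4400·2.2656] = 0.9678; exercise value = 0.0000 ≤ continuation, so V_ud = 0.9678
Node dd (S = 42.19): continuation = 1/1.03·[0.5600·2.2656 + 0.4400·23.3594] = 11.2106; exercise value = 12.8125 > continuation, so V_dd = 12.8125 (exercise)
Node u (S = 93.75): continuation = 1/1.03·[0.5600·0.0000 + 0.4400·0.9678] = 0.4134; exercise value = 0.0000 ≤ continuation, so V_u = 0.4134
Node d (S = 56.25): continuation = 1/1.03·[0.5600·0.9678 + 0.4400·12.8125] = 5.9995; exercise value = 0.0000 ≤ continuation, so V_d = 5.9995
Node 0 (S = 75): continuation = 1/1.03·[0.5600·0.4134 + 0.4400·5.9995] = 2.7877; exercise value = 0.0000 ≤ continuation, so V_0 = 2.7877

$2.79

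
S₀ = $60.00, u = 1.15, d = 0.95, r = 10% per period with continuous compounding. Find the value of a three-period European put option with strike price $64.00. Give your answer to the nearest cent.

$0.25

Risk-neutral probability p = (e^0.1 − 0.95)/(1.15 − 0.95) = 0.1552/0.2000 = 0.7759
Terminal stock prices: S_uuu = 91.25, S_uud = 75.38, S_udd = 62.27, S_ddd = 51.44
Terminal payoffs (K − S): max(-27.25, 0) = 0, max(-11.38, 0) = 0, max(1.727, 0) = 1.727, max(12.56, 0) = 12.56
Node uu (S = 79.35): V_uu = e^(−0.1)·[0.7759·0.0000 + 0.2241·0.0000] = 0.0000
Node ud (S = 65.55): V_ud = e^(−0.1)·[0.7759·0.0000 + 0.2241·1.7275] = 0.3504
Node dd (S = 54.15): V_dd = e^(−0.1)·[0.7759·1.7275 + 0.2241·12.5575] = 3.7596
Node u (S = 69): V_u = e^(−0.1)·[0.7759·0.0000 + 0.2241·0.3504] = 0.0711
Node d (S = 57): V_d = e^(−0.1)·[0.7759·0.3504 + 0.2241·3.7596] = 1.0085
Node 0 (S = 60): V_0 = e^(−0.1)·[0.7759·0.0711 + 0.2241·1.0085] = 0.2544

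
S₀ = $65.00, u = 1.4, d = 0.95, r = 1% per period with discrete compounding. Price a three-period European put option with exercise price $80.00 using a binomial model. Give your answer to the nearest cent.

$15.33

Risk-neutral probability p = (1 + 0.01 − 0.95)/(1.4 − 0.95) = 0.0600/0.4500 = 0.1333
Terminal stock prices: S_uuu = 178.4, S_uud = 121, S_udd = 82.13, S_ddd = 55.73
Terminal payoffs (K − S): max(-98.36, 0) = 0, max(-41.03, 0) = 0, max(-2.127, 0) = 0, max(24.27, 0) = 24.27
Node uu (S = 127.4): V_uu = 1/1.01·[0.1333·0.0000 + 0.8667·0.0000] = 0.0000
Node ud (S = 86.45): V_ud = 1/1.01·[0.1333·0.0000 + 0.8667·0.0000] = 0.0000
Node dd (S = 58.66): V_dd = 1/1.01·[0.1333·0.0000 + 0.8667·24.2706] = 20.8263
Node u (S = 91): V_u = 1/1.01·[0.1333·0.0000 + 0.8667·0.0000] = 0.0000
Node d (S = 61.75): V_d = 1/1.01·[0.1333·0.0000 + 0.8667·20.8263] = 17.8707
Node 0 (S = 65): V_0 = 1/1.01·[0.1333·0.0000 + 0.8667·17.8707] = 15.3346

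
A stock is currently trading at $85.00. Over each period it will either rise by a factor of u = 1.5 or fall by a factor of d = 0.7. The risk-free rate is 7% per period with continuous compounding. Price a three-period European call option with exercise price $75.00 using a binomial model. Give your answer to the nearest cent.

$33.93

Risk-neutral probability p = (e^0.07 − 0.7)/(1.5 − 0.7) = 0.3725/0.8000 = 0.4656
Terminal stock prices: S_uuu = 286.9, S_uud = 133.9, S_udd = 62.47, S_ddd = 29.15
Terminal payoffs (S − K): max(211.9, 0) = 211.9, max(58.88, 0) = 58.88, max(-12.53, 0) = 0, max(-45.85, 0) = 0
Node uu (S = 191.2): V_uu = e^(−0.07)·[0.4656·211.8750 + 0.5344·58.8750] = 121.3205
Node ud (S = 89.25): V_ud = e^(−0.07)·[0.4656·58.8750 + 0.5344·0.0000] = 25.5609
Node dd (S = 41.65): V_dd = e^(−0.07)·[0.4656·0.0000 + 0.5344·0.0000] = 0.0000
Node u (S = 127.5): V_u = e^(−0.07)·[0.4656·121.3205 + 0.5344·25.5609] = 65.4074
Node d (S = 59.5): V_d = e^(−0.07)·[0.4656·25.5609 + 0.5344·0.0000] = 11.0974
Node 0 (S = 85): V_0 = e^(−0.07)·[0.4656·65.4074 + 0.5344·11.0974] = 33.9261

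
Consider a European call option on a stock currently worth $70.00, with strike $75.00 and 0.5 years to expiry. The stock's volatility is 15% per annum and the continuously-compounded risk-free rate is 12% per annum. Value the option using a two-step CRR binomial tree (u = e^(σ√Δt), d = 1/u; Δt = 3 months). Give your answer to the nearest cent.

$2.79

CRR parameters: u = e^(σ√Δt) = e^(0.15·√0.25) = 1.0779, d = 1/u = 0.9277
Per-period rate: rΔt = 0.12·0.25 = 0.03, so R = e^0.03 = 1.0305
Risk-neutral probability p = (e^0.03 − 0.9277)/(1.0779 − 0.9277) = 0.1027/0.1501 = 0.6841
Terminal stock prices: S_uu = 81.33, S_ud = 70, S_dd = 60.25
Terminal payoffs (S − K): max(6.328, 0) = 6.328, max(-5, 0) = 0, max(-14.75, 0) = 0
Node u (S = 75.45): V_u = e^(−0.03)·[0.6841·6.3284 + 0.3159·0.0000] = 4.2013
Node d (S = 64.94): V_d = e^(−0.03)·[0.6841·0.0000 + 0.3159·0.0000] = 0.0000
Node 0 (S = 70): V_0 = e^(−0.03)·[0.6841·4.2013 + 0.3159·0.0000] = 2.7892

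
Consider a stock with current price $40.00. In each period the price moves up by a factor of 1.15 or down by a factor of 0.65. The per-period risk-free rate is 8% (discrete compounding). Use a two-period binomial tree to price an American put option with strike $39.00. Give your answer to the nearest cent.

Risk-neutral probability p = (1 + 0.08 − 0.65)/(1.15 − 0.65) = 0.4300/0.5000 = 0.8600
Terminal stock prices: S_uu = 52.9, S_ud = 29.9, S_dd = 16.9
Terminal payoffs (K − S): max(-13.9, 0) = 0, max(9.1, 0) = 9.1, max(22.1, 0) = 22.1
Node u (S = 46): continuation = 1/1.08·[0.8600·0.0000 + 0.1400·9.1000] = 1.1796; exercise value = 0.0000 ≤ continuation, so V_u = 1.1796
Node d (S = 26): continuation = 1/1.08·[0.8600·9.1000 + 0.1400·22.1000] = 10.1111; exercise value = 13.0000 > continuation, so V_d = 13.0000 (exercise)
Node 0 (S = 40): continuation = 1/1.08·[0.8600·1.1796 + 0.1400·13.0000] = 2.6245; exercise value = 0.0000 ≤ continuation, so V_0 = 2.6245

$2.62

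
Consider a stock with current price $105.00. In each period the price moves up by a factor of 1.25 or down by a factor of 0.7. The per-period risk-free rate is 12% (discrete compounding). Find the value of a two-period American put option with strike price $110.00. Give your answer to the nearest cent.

Risk-neutral probability p = (1 + 0.12 − 0.7)/(1.25 − 0.7) = 0.4200/0.5500 = 0.7636
Terminal stock prices: S_uu = 164.1, S_ud = 91.88, S_dd = 51.45
Terminal payoffs (K − S): max(-54.06, 0) = 0, max(18.12, 0) = 18.12, max(58.55, 0) = 58.55
Node u (S = 131.2): continuation = 1/1.12·[0.7636·0.0000 + 0.2364·18.1250] = 3.8251; exercise value = 0.0000 ≤ continuation, so V_u = 3.8251
Node d (S = 73.5): continuation = 1/1.12·[0.7636·18.1250 + 0.2364·58.5500] = 24.7143; exercise value = 36.5000 > continuation, so V_d = 36.5000 (exercise)
Node 0 (S = 105): continuation = 1/1.12·[0.7636·3.8251 + 0.2364·36.5000] = 10.3109; exercise value = 5.0000 ≤ continuation, so V_0 = 10.3109

$10.31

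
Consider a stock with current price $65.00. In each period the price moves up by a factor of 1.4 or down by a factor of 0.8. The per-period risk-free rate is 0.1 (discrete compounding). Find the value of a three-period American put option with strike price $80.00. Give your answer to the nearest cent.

Risk-neutral probability p = (1 + 0.1 − 0.8)/(1.4 − 0.8) = 0.3000/0.6000 = 0.5000
Terminal stock prices: S_uuu = 178.4, S_uud = 101.9, S_udd = 58.24, S_ddd = 33.28
Terminal payoffs (K − S): max(-98.36, 0) = 0, max(-21.92, 0) = 0, max(21.76, 0) = 21.76, max(46.72, 0) = 46.72
Node uu (S = 127.4): continuation = 1/1.1·[0.5000·0.0000 + 0.5000·0.0000] = 0.0000; exercise value = 0.0000 ≤ continuation, so V_uu = 0.0000
Node ud (S = 72.8): continuation = 1/1.1·[0.5000·0.0000 + 0.5000·21.7600] = 9.8909; exercise value = 7.2000 ≤ continuation, so V_ud = 9.8909
Node dd (S = 41.6): continuation = 1/1.1·[0.5000·21.7600 + 0.5000·46.7200] = 31.1273; exercise value = 38.4000 > continuation, so V_dd = 38.4000 (exercise)
Node u (S = 91): continuation = 1/1.1·[0.5000·0.0000 + 0.5000·9.8909] = 4.4959; exercise value = 0.0000 ≤ continuation, so V_u = 4.4959
Node d (S = 52): continuation = 1/1.1·[0.5000·9.8909 + 0.5000·38.4000] = 21.9504; exercise value = 28.0000 > continuation, so V_d = 28.0000 (exercise)
Node 0 (S = 65): continuation = 1/1.1·[0.5000·4.4959 + 0.5000·28.0000] = 14.7708; exercise value = 15.0000 > continuation, so V_0 = 15.0000 (exercise)

$15.00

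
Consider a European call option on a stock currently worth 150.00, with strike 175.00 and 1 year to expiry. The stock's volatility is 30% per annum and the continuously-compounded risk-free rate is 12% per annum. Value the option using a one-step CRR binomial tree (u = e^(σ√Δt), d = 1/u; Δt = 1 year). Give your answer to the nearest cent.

15.47

CRR parameters: u = e^(σ√Δt) = e^(0.3·√1) = 1.3499, d = 1/u = 0.7408
Per-period rate: rΔt = 0.12·1 = 0.12, so R = e^0.12 = 1.1275
Risk-neutral probability p = (e^0.12 − 0.7408)/(1.3499 − 0.7408) = 0.3867/0.6090 = 0.6349
Terminal stock prices: S_u = 202.5, S_d = 111.1
Terminal payoffs (S − K): max(27.48, 0) = 27.48, max(-63.88, 0) = 0
Node 0 (S = 150): V_0 = e^(−0.12)·[0.6349·27.4788 + 0.3651·0.0000] = 15.4734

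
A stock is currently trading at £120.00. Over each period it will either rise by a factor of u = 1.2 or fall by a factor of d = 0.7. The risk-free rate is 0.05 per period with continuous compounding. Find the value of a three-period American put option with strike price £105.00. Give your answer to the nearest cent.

Risk-neutral probability p = (e^0.05 − 0.7)/(1.2 − 0.7) = 0.3513/0.5000 = 0.7025
Terminal stock prices: S_uuu = 207.4, S_uud = 121, S_udd = 70.56, S_ddd = 41.16
Terminal payoffs (K − S): max(-102.4, 0) = 0, max(-15.96, 0) = 0, max(34.44, 0) = 34.44, max(63.84, 0) = 63.84
Node uu (S = 172.8): continuation = e^(−0.05)·[0.7025·0.0000 + 0.2975·0.0000] = 0.0000; exercise value = 0.0000 ≤ continuation, so V_uu = 0.0000
Node ud (S = 100.8): continuation = e^(−0.05)·[0.7025·0.0000 + 0.2975·34.4400] = 9.7448; exercise value = 4.2000 ≤ continuation, so V_ud = 9.7448
Node dd (S = 58.8): continuation = e^(−0.05)·[0.7025·34.4400 + 0.2975·63.8400] = 41.0791; exercise value = 46.2000 > continuation, so V_dd = 46.2000 (exercise)
Node u (S = 144): continuation = e^(−0.05)·[0.7025·0.0000 + 0.2975·9.7448] = 2.7573; exercise value = 0.0000 ≤ continuation, so V_u = 2.7573
Node d (S = 84): continuation = e^(−0.05)·[0.7025·9.7448 + 0.2975·46.2000] = 19.5846; exercise value = 21.0000 > continuation, so V_d = 21.0000 (exercise)
Node 0 (S = 120): continuation = e^(−0.05)·[0.7025·2.7573 + 0.2975·21.0000] = 7.7846; exercise value = 0.0000 ≤ continuation, so V_0 = 7.7846

£7.78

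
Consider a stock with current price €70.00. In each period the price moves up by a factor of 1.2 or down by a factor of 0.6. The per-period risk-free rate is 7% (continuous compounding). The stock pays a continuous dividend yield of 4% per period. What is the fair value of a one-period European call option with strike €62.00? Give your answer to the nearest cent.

Per-period risk-free factor R = e^0.07 = 1.0725; dividend-adjusted growth = e^(0.07−0.04) = 1.0305.
Risk-neutral probability p = (1.0305 − 0.6)/(1.2 − 0.6) = 0.4305/0.6000 = 0.7174
Terminal stock prices: S_u = 84, S_d = 42
Terminal payoffs (S − K): max(22, 0) = 22, max(-20, 0) = 0
Node 0 (S = 70): V_0 = e^(−0.07)·[0.7174·22.0000 + 0.2826·0.0000] = 14.7163

€14.72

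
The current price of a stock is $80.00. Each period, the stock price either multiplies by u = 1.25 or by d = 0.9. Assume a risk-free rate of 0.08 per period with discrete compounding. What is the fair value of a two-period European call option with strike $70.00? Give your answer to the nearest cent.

$21.04

Risk-neutral probability p = (1 + 0.08 − 0.9)/(1.25 − 0.9) = 0.1800/0.3500 = 0.5143
Terminal stock prices: S_uu = 125, S_ud = 90, S_dd = 64.8
Terminal payoffs (S − K): max(55, 0) = 55, max(20, 0) = 20, max(-5.2, 0) = 0
Node u (S = 100): V_u = 1/1.08·[0.5143·55.0000 + 0.4857·20.0000] = 35.1852
Node d (S = 72): V_d = 1/1.08·[0.5143·20.0000 + 0.4857·0.0000] = 9.5238
Node 0 (S = 80): V_0 = 1/1.08·[0.5143·35.1852 + 0.4857·9.5238] = 21.0380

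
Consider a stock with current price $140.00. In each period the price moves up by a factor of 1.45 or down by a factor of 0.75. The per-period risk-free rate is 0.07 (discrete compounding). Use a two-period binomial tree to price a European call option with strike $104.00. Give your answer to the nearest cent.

Risk-neutral probability p = (1 + 0.07 − 0.75)/(1.45 − 0.75) = 0.3200/0.7000 = 0.4571
Terminal stock prices: S_uu = 294.4, S_ud = 152.2, S_dd = 78.75
Terminal payoffs (S − K): max(190.4, 0) = 190.4, max(48.25, 0) = 48.25, max(-25.25, 0) = 0
Node u (S = 203): V_u = 1/1.07·[0.4571·190.3500 + 0.5429·48.2500] = 105.8037
Node d (S = 105): V_d = 1/1.07·[0.4571·48.2500 + 0.5429·0.0000] = 20.6142
Node 0 (S = 140): V_0 = 1/1.07·[0.4571·105.8037 + 0.5429·20.6142] = 55.6616

$55.66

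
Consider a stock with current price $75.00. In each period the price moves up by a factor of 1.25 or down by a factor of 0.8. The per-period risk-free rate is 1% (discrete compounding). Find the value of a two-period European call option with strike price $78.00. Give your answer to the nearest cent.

$8.37

Risk-neutral probability p = (1 + 0.01 − 0.8)/(1.25 − 0.8) = 0.2100/0.4500 = 0.4667
Terminal stock prices: S_uu = 117.2, S_ud = 75, S_dd = 48
Terminal payoffs (S − K): max(39.19, 0) = 39.19, max(-3, 0) = 0, max(-30, 0) = 0
Node u (S = 93.75): V_u = 1/1.01·[0.4667·39.1875 + 0.5333·0.0000] = 18.1064
Node d (S = 60): V_d = 1/1.01·[0.4667·0.0000 + 0.5333·0.0000] = 0.0000
Node 0 (S = 75): V_0 = 1/1.01·[0.4667·18.1064 + 0.5333·0.0000] = 8.3660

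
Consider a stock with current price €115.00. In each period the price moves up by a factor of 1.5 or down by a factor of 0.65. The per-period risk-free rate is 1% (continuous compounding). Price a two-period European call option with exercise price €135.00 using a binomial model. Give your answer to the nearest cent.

Risk-neutral probability p = (e^0.01 − 0.65)/(1.5 − 0.65) = 0.3601/0.8500 = 0.4236
Terminal stock prices: S_uu = 258.8, S_ud = 112.1, S_dd = 48.59
Terminal payoffs (S − K): max(123.8, 0) = 123.8, max(-22.88, 0) = 0, max(-86.41, 0) = 0
Node u (S = 172.5): V_u = e^(−0.01)·[0.4236·123.7500 + 0.5764·0.0000] = 51.8975
Node d (S = 74.75): V_d = e^(−0.01)·[0.4236·0.0000 + 0.5764·0.0000] = 0.0000
Node 0 (S = 115): V_0 = e^(−0.01)·[0.4236·51.8975 + 0.5764·0.0000] = 21.7644

€21.76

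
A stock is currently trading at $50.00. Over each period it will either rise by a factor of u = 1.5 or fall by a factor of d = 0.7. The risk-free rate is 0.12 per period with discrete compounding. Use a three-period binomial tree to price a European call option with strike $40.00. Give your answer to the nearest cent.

Risk-neutral probability p = (1 + 0.12 − 0.7)/(1.5 − 0.7) = 0.4200/0.8000 = 0.5250
Terminal stock prices: S_uuu = 168.8, S_uud = 78.75, S_udd = 36.75, S_ddd = 17.15
Terminal payoffs (S − K): max(128.8, 0) = 128.8, max(38.75, 0) = 38.75, max(-3.25, 0) = 0, max(-22.85, 0) = 0
Node uu (S = 112.5): V_uu = 1/1.12·[0.5250·128.7500 + 0.4750·38.7500] = 76.7857
Node ud (S = 52.5): V_ud = 1/1.12·[0.5250·38.7500 + 0.4750·0.0000] = 18.1641
Node dd (S = 24.5): V_dd = 1/1.12·[0.5250·0.0000 + 0.4750·0.0000] = 0.0000
Node u (S = 75): V_u = 1/1.12·[0.5250·76.7857 + 0.4750·18.1641] = 43.6968
Node d (S = 35): V_d = 1/1.12·[0.5250·18.1641 + 0.4750·0.0000] = 8.5144
Node 0 (S = 50): V_0 = 1/1.12·[0.5250·43.6968 + 0.4750·8.5144] = 24.0939

$24.09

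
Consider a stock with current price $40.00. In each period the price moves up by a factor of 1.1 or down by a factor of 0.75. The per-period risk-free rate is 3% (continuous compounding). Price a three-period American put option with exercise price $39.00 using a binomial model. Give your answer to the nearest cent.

Risk-neutral probability p = (e^0.03 − 0.75)/(1.1 − 0.75) = 0.2805/0.3500 = 0.8013
Terminal stock prices: S_uuu = 53.24, S_uud = 36.3, S_udd = 24.75, S_ddd = 16.88
Terminal payoffs (K − S): max(-14.24, 0) = 0, max(2.7, 0) = 2.7, max(14.25, 0) = 14.25, max(22.12, 0) = 22.12
Node uu (S = 48.4): continuation = e^(−0.03)·[0.8013·0.0000 + 0.1987·2.7000] = 0.5206; exercise value = 0.0000 ≤ continuation, so V_uu = 0.5206
Node ud (S = 33): continuation = e^(−0.03)·[0.8013·2.7000 + 0.1987·14.2500] = 4.8474; exercise value = 6.0000 > continuation, so V_ud = 6.0000 (exercise)
Node dd (S = 22.5): continuation = e^(−0.03)·[0.8013·14.2500 + 0.1987·22.1250] = 15.3474; exercise value = 16.5000 > continuation, so V_dd = 16.5000 (exercise)
Node u (S = 44): continuation = e^(−0.03)·[0.8013·0.5206 + 0.1987·6.0000] = 1.5618; exercise value = 0.0000 ≤ continuation, so V_u = 1.5618
Node d (S = 30): continuation = e^(−0.03)·[0.8013·6.0000 + 0.1987·16.5000] = 7.8474; exercise value = 9.0000 > continuation, so V_d = 9.0000 (exercise)
Node 0 (S = 40): continuation = e^(−0.03)·[0.8013·1.5618 + 0.1987·9.0000] = 2.9500; exercise value = 0.0000 ≤ continuation, so V_0 = 2.9500

$2.95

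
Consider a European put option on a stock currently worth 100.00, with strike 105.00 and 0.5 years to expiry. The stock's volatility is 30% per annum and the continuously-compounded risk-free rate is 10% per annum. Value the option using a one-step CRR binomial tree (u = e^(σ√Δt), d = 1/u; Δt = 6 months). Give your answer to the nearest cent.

CRR parameters: u = e^(σ√Δt) = e^(0.3·√0.5) = 1.2363, d = 1/u = 0.8089
Per-period rate: rΔt = 0.1·0.5 = 0.05, so R = e^0.05 = 1.0513
Risk-neutral probability p = (e^0.05 − 0.8089)/(1.2363 − 0.8089) = 0.2424/0.4275 = 0.5671
Terminal stock prices: S_u = 123.6, S_d = 80.89
Terminal payoffs (K − S): max(-18.63, 0) = 0, max(24.11, 0) = 24.11
Node 0 (S = 100): V_0 = e^(−0.05)·[0.5671·0.0000 + 0.4329·24.1142] = 9.9297

9.93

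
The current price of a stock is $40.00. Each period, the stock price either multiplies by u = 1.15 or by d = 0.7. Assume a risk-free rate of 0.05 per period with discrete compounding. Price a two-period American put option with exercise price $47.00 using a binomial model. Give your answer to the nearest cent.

$7.00

Risk-neutral probability p = (1 + 0.05 − 0.7)/(1.15 − 0.7) = 0.3500/0.4500 = 0.7778
Terminal stock prices: S_uu = 52.9, S_ud = 32.2, S_dd = 19.6
Terminal payoffs (K − S): max(-5.9, 0) = 0, max(14.8, 0) = 14.8, max(27.4, 0) = 27.4
Node u (S = 46): continuation = 1/1.05·[0.7778·0.0000 + 0.2222·14.8000] = 3.1323; exercise value = 1.0000 ≤ continuation, so V_u = 3.1323
Node d (S = 28): continuation = 1/1.05·[0.7778·14.8000 + 0.2222·27.4000] = 16.7619; exercise value = 19.0000 > continuation, so V_d = 19.0000 (exercise)
Node 0 (S = 40): continuation = 1/1.05·[0.7778·3.1323 + 0.2222·19.0000] = 6.3414; exercise value = 7.0000 > continuation, so V_0 = 7.0000 (exercise)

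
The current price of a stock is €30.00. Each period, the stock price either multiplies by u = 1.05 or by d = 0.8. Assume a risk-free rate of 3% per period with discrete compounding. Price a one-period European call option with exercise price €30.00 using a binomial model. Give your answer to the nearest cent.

€1.34

Risk-neutral probability p = (1 + 0.03 − 0.8)/(1.05 − 0.8) = 0.2300/0.2500 = 0.9200
Terminal stock prices: S_u = 31.5, S_d = 24
Terminal payoffs (S − K): max(1.5, 0) = 1.5, max(-6, 0) = 0
Node 0 (S = 30): V_0 = 1/1.03·[0.9200·1.5000 + 0.0800·0.0000] = 1.3398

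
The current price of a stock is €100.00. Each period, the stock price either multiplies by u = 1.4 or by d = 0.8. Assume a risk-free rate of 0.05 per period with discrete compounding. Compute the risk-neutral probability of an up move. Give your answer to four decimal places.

Risk-neutral probability p = (1 + 0.05 − 0.8)/(1.4 − 0.8) = 0.2500/0.6000 = 0.4167

p = 0.4167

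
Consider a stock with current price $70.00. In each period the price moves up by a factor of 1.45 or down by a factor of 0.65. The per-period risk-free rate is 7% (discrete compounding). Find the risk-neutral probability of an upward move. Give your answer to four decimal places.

Risk-neutral probability p = (1 + 0.07 − 0.65)/(1.45 − 0.65) = 0.4200/0.8000 = 0.5250

p = 0.5250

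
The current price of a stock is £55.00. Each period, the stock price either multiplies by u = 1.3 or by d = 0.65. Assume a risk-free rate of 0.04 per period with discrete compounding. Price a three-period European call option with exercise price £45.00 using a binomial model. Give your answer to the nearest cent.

Risk-neutral probability p = (1 + 0.04 − 0.65)/(1.3 − 0.65) = 0.3900/0.6500 = 0.6000
Terminal stock prices: S_uuu = 120.8, S_uud = 60.42, S_udd = 30.21, S_ddd = 15.1
Terminal payoffs (S − K): max(75.84, 0) = 75.84, max(15.42, 0) = 15.42, max(-14.79, 0) = 0, max(-29.9, 0) = 0
Node uu (S = 92.95): V_uu = 1/1.04·[0.6000·75.8350 + 0.4000·15.4175] = 49.6808
Node ud (S = 46.48): V_ud = 1/1.04·[0.6000·15.4175 + 0.4000·0.0000] = 8.8947
Node dd (S = 23.24): V_dd = 1/1.04·[0.6000·0.0000 + 0.4000·0.0000] = 0.0000
Node u (S = 71.5): V_u = 1/1.04·[0.6000·49.6808 + 0.4000·8.8947] = 32.0830
Node d (S = 35.75): V_d = 1/1.04·[0.6000·8.8947 + 0.4000·0.0000] = 5.1316
Node 0 (S = 55): V_0 = 1/1.04·[0.6000·32.0830 + 0.4000·5.1316] = 20.4831

£20.48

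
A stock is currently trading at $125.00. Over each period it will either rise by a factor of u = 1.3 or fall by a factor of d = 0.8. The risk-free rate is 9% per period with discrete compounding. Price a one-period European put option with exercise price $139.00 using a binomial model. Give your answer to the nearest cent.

$15.03

Risk-neutral probability p = (1 + 0.09 − 0.8)/(1.3 − 0.8) = 0.2900/0.5000 = 0.5800
Terminal stock prices: S_u = 162.5, S_d = 100
Terminal payoffs (K − S): max(-23.5, 0) = 0, max(39, 0) = 39
Node 0 (S = 125): V_0 = 1/1.09·[0.5800·0.0000 + 0.4200·39.0000] = 15.0275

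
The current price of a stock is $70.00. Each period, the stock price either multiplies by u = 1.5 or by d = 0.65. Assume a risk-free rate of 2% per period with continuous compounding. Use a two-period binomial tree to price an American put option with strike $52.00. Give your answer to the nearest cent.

$6.87

Risk-neutral probability p = (e^0.02 − 0.65)/(1.5 − 0.65) = 0.3702/0.8500 = 0.4355
Terminal stock prices: S_uu = 157.5, S_ud = 68.25, S_dd = 29.58
Terminal payoffs (K − S): max(-105.5, 0) = 0, max(-16.25, 0) = 0, max(22.42, 0) = 22.42
Node u (S = 105): continuation = e^(−0.02)·[0.4355·0.0000 + 0.5645·0.0000] = 0.0000; exercise value = 0.0000 ≤ continuation, so V_u = 0.0000
Node d (S = 45.5): continuation = e^(−0.02)·[0.4355·0.0000 + 0.5645·22.4250] = 12.4076; exercise value = 6.5000 ≤ continuation, so V_d = 12.4076
Node 0 (S = 70): continuation = e^(−0.02)·[0.4355·0.0000 + 0.5645·12.4076] = 6.8650; exercise value = 0.0000 ≤ continuation, so V_0 = 6.8650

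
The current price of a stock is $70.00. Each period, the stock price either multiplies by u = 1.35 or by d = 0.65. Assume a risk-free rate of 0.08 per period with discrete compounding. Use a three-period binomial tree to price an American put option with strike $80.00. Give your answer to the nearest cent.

$16.09

Risk-neutral probability p = (1 + 0.08 − 0.65)/(1.35 − 0.65) = 0.4300/0.7000 = 0.6143
Terminal stock prices: S_uuu = 172.2, S_uud = 82.92, S_udd = 39.93, S_ddd = 19.22
Terminal payoffs (K − S): max(-92.23, 0) = 0, max(-2.924, 0) = 0, max(40.07, 0) = 40.07, max(60.78, 0) = 60.78
Node uu (S = 127.6): continuation = 1/1.08·[0.6143·0.0000 + 0.3857·0.0000] = 0.0000; exercise value = 0.0000 ≤ continuation, so V_uu = 0.0000
Node ud (S = 61.43): continuation = 1/1.08·[0.6143·0.0000 + 0.3857·40.0737] = 14.3121; exercise value = 18.5750 > continuation, so V_ud = 18.5750 (exercise)
Node dd (S = 29.58): continuation = 1/1.08·[0.6143·40.0737 + 0.3857·60.7763] = 44.4991; exercise value = 50.4250 > continuation, so V_dd = 50.4250 (exercise)
Node u (S = 94.5): continuation = 1/1.08·[0.6143·0.0000 + 0.3857·18.5750] = 6.6339; exercise value = 0.0000 ≤ continuation, so V_u = 6.6339
Node d (S = 45.5): continuation = 1/1.08·[0.6143·18.5750 + 0.3857·50.4250] = 28.5741; exercise value = 34.5000 > continuation, so V_d = 34.5000 (exercise)
Node 0 (S = 70): continuation = 1/1.08·[0.6143·6.6339 + 0.3857·34.5000] = 16.0947; exercise value = 10.0000 ≤ continuation, so V_0 = 16.0947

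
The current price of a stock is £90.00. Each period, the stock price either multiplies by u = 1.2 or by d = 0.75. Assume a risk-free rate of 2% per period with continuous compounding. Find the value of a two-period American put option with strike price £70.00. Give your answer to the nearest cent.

Risk-neutral probability p = (e^0.02 − 0.75)/(1.2 − 0.75) = 0.2702/0.4500 = 0.6004
Terminal stock prices: S_uu = 129.6, S_ud = 81, S_dd = 50.62
Terminal payoffs (K − S): max(-59.6, 0) = 0, max(-11, 0) = 0, max(19.38, 0) = 19.38
Node u (S = 108): continuation = e^(−0.02)·[0.6004·0.0000 + 0.3996·0.0000] = 0.0000; exercise value = 0.0000 ≤ continuation, so V_u = 0.0000
Node d (S = 67.5): continuation = e^(−0.02)·[0.6004·0.0000 + 0.3996·19.3750] = 7.5880; exercise value = 2.5000 ≤ continuation, so V_d = 7.5880
Node 0 (S = 90): continuation = e^(−0.02)·[0.6004·0.0000 + 0.3996·7.5880] = 2.9718; exercise value = 0.0000 ≤ continuation, so V_0 = 2.9718

£2.97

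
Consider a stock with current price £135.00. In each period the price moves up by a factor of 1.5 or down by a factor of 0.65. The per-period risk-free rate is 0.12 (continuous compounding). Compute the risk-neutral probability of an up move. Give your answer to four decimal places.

p = 0.5618

Risk-neutral probability p = (e^0.12 − 0.65)/(1.5 − 0.65) = 0.4775/0.8500 = 0.5618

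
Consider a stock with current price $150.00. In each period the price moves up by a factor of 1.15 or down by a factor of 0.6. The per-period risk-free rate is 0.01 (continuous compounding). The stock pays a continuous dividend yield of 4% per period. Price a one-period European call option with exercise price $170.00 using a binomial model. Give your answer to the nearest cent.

Per-period risk-free factor R = e^0.01 = 1.0101; dividend-adjusted growth = e^(0.01−0.04) = 0.9704.
Risk-neutral probability p = (0.9704 − 0.6)/(1.15 − 0.6) = 0.3704/0.5500 = 0.6735
Terminal stock prices: S_u = 172.5, S_d = 90
Terminal payoffs (S − K): max(2.5, 0) = 2.5, max(-80, 0) = 0
Node 0 (S = 150): V_0 = e^(−0.01)·[0.6735·2.5000 + 0.3265·0.0000] = 1.6671

$1.67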